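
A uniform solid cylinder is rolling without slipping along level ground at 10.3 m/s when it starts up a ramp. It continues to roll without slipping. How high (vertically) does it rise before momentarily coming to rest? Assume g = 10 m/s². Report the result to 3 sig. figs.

With I = (1/2)MR², the ratio k = I/(MR²) is 0.5.
Pure rolling means v = ωR; then KE = ½Mv² + ½I(v/R)² = ½(1+k)Mv² = (3/4)Mv².
At the top the kinetic energy is zero, so (3/4)Mv₀² = Mgh.
Thus h = (1+k)v₀²/(2g) = 1.5 × 10.3² / (2 × 10) ≈ 7.96 m.

h ≈ 7.96 m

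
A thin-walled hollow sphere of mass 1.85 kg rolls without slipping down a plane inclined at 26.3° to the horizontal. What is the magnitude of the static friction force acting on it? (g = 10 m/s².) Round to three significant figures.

With I = (2/3)MR², the ratio k = I/(MR²) is 2/3.
Along the incline Mg sinθ − f = Ma, and torque about the center fR = Iα = kMR²(a/R) gives f = kMa.
Combining, a = g sinθ/(1+k) and f = kMa = kMg sinθ/(1+k).
f = (2/3) × 1.85 × 10 × sin26.3° / 1.667 ≈ 3.28 N.

f ≈ 3.28 N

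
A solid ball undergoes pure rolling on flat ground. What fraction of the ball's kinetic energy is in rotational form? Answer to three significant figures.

fraction ≈ 0.286

The moment of inertia is (2/5)MR², giving k ≡ I/(MR²) = 0.4.
Since ω = v/R, the translational part is ½Mv² and the rotational part is ½I(v/R)² = ½kMv²; the total is ½(1+k)Mv².
The rotational fraction is therefore k/(1+k) = 0.4/1.4 ≈ 0.286.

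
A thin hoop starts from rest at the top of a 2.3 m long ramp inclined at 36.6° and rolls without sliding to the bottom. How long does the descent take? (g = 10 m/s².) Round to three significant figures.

The moment of inertia is MR², giving k ≡ I/(MR²) = 1.
Translational: Mg sinθ − f = Ma. Rotational about the CM: fR = Iα = kMRa, so f = kMa.
Hence a = g sinθ/(1+k) = 10×sin36.6°/2 = 2.981 m/s².
Starting from rest, L = ½at², so t = √(2L/a) = √(2×2.3/2.981) ≈ 1.24 s.

t ≈ 1.24 s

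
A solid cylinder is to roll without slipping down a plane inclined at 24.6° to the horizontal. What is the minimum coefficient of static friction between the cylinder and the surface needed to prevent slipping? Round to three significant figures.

μ_min ≈ 0.153

The moment of inertia is (1/2)MR², giving k ≡ I/(MR²) = 0.5.
Along the incline Mg sinθ − f = Ma, and torque about the center fR = Iα = kMR²(a/R) gives f = kMa.
These give a = g sinθ/(1+k) and the required friction f = kMg sinθ/(1+k).
The normal force is N = Mg cosθ, so μ_min = f/N = k tanθ/(1+k).
μ_min = 0.5 × tan24.6° / 1.5 ≈ 0.153.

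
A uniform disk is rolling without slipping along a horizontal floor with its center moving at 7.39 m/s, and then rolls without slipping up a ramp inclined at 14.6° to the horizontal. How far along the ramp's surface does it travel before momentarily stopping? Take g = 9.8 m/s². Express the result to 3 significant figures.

Here I = (1/2)MR², so the shape factor k = I/(MR²) = 0.5.
Since it rolls without slipping, ω = v/R and KE = ½Mv² + ½Iω² = ½(1+k)Mv² = (3/4)Mv².
Setting this equal to Mgh gives the vertical rise h = (1+k)v₀²/(2g) = 1.5×7.39²/(2×9.8) = 4.179 m.
The distance along the slope is d = h/sinθ = 4.179/sin14.6° ≈ 16.6 m.

d ≈ 16.6 m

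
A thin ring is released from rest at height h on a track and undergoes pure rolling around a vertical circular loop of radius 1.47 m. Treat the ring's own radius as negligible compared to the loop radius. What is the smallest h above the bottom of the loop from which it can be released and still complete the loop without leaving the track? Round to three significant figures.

h_min ≈ 4.41 m

With I = MR², the ratio k = I/(MR²) is 1.
At the top of the loop, the minimum-contact condition is Mg = Mv_top²/r, so v_top² = gr.
With ω = v/R, the kinetic energy at speed v is ½(1+k)Mv² = Mv².
Energy conservation from release (height h) to the top (height 2r): Mgh = Mg(2r) + M·gr.
Thus h_min = 2r + (1+k)r/2 = r(2 + 2/2) = 1.47 × 3 ≈ 4.41 m.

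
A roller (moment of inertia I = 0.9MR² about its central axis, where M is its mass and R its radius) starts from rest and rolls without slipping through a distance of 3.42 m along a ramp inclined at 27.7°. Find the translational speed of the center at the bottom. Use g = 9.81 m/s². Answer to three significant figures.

v ≈ 4.05 m/s

With I = 0.9MR², the ratio k = I/(MR²) is 0.9.
Pure rolling means v = ωR; then KE = ½Mv² + ½I(v/R)² = ½(1+k)Mv² = (19/20)Mv².
The vertical drop is h = L sinθ = 3.42 × sin27.7° = 1.59 m.
Setting Mgh = (19/20)Mv² gives v = √(2gh/(1+k)) = √(2·9.81·1.59/1.9) ≈ 4.05 m/s.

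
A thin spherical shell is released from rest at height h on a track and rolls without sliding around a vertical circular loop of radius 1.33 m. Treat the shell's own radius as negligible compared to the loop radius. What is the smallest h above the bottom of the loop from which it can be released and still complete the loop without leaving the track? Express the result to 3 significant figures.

The moment of inertia is (2/3)MR², giving k ≡ I/(MR²) = 2/3.
At the top, contact is just lost when gravity alone supplies the centripetal force: Mg = Mv_top²/r, i.e. v_top² = gr.
With ω = v/R, the kinetic energy at speed v is ½(1+k)Mv² = (5/6)Mv².
Energy conservation from release (height h) to the top (height 2r): Mgh = Mg(2r) + (5/6)M·gr.
Thus h_min = 2r + (1+k)r/2 = r(2 + 1.667/2) = 1.33 × 2.833 ≈ 3.77 m.

h_min ≈ 3.77 m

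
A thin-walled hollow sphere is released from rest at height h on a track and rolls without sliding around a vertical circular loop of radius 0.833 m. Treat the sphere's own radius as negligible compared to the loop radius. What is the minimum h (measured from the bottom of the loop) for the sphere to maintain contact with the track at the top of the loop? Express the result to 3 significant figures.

Here I = (2/3)MR², so the shape factor k = I/(MR²) = 2/3.
At the top, contact is just lost when gravity alone supplies the centripetal force: Mg = Mv_top²/r, i.e. v_top² = gr.
With ω = v/R, the kinetic energy at speed v is ½(1+k)Mv² = (5/6)Mv².
Energy conservation from release (height h) to the top (height 2r): Mgh = Mg(2r) + (5/6)M·gr.
Thus h_min = 2r + (1+k)r/2 = r(2 + 1.667/2) = 0.833 × 2.833 ≈ 2.36 m.

h_min ≈ 2.36 m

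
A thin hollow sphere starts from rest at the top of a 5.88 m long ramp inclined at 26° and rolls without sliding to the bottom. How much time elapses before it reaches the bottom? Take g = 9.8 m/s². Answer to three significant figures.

The moment of inertia is (2/3)MR², giving k ≡ I/(MR²) = 2/3.
Translational: Mg sinθ − f = Ma. Rotational about the CM: fR = Iα = kMRa, so f = kMa.
Hence a = g sinθ/(1+k) = 9.8×sin26°/1.667 = 2.578 m/s².
With constant a from rest, t = √(2L/a) = √(2·5.88/2.578) ≈ 2.14 s.

t ≈ 2.14 s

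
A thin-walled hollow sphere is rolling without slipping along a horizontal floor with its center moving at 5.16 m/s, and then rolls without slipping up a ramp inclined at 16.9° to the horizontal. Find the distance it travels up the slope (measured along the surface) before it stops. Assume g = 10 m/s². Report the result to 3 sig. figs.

The moment of inertia is (2/3)MR², giving k ≡ I/(MR²) = 2/3.
Pure rolling means v = ωR; then KE = ½Mv² + ½I(v/R)² = ½(1+k)Mv² = (5/6)Mv².
Setting this equal to Mgh gives the vertical rise h = (1+k)v₀²/(2g) = 1.667×5.16²/(2×10) = 2.219 m.
The distance along the slope is d = h/sinθ = 2.219/sin16.9° ≈ 7.63 m.

d ≈ 7.63 m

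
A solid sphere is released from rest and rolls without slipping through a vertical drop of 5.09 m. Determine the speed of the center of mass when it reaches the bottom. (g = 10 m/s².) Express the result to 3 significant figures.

v ≈ 8.53 m/s

Here I = (2/5)MR², so the shape factor k = I/(MR²) = 0.4.
Rolling without slipping gives ω = v/R, so the total kinetic energy is ½Mv² + ½Iω² = ½(1+k)Mv² = (7/10)Mv².
Energy conservation: Mgh = (7/10)Mv², so v = √(2gh/(1+k)) = √(2 × 10 × 5.09 / 1.4) ≈ 8.53 m/s.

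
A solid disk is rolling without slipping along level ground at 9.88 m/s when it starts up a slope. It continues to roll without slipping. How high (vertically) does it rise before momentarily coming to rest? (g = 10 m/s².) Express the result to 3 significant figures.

h ≈ 7.32 m

The moment of inertia is (1/2)MR², giving k ≡ I/(MR²) = 0.5.
Pure rolling means v = ωR; then KE = ½Mv² + ½I(v/R)² = ½(1+k)Mv² = (3/4)Mv².
At the top the kinetic energy is zero, so (3/4)Mv₀² = Mgh.
Thus h = (1+k)v₀²/(2g) = 1.5 × 9.88² / (2 × 10) ≈ 7.32 m.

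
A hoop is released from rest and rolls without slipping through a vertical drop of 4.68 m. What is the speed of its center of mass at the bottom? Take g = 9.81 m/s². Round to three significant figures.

v ≈ 6.78 m/s

With I = MR², the ratio k = I/(MR²) is 1.
The rolling condition ω = v/R makes the rotational term ½I(v/R)² = ½kMv², so KE_total = ½(1+k)Mv² = Mv².
Energy conservation: Mgh = Mv², so v = √(2gh/(1+k)) = √(2 × 9.81 × 4.68 / 2) ≈ 6.78 m/s.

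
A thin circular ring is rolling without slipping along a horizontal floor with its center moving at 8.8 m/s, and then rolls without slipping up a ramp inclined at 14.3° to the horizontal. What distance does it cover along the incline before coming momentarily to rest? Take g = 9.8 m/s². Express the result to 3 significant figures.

d ≈ 32.0 m

For this body I = MR², i.e. k = I/(MR²) = 1.
Pure rolling means v = ωR; then KE = ½Mv² + ½I(v/R)² = ½(1+k)Mv² = Mv².
Setting this equal to Mgh gives the vertical rise h = (1+k)v₀²/(2g) = 2×8.8²/(2×9.8) = 7.902 m.
Along the incline, d = h/sinθ = 7.902/sin14.3° ≈ 32.0 m.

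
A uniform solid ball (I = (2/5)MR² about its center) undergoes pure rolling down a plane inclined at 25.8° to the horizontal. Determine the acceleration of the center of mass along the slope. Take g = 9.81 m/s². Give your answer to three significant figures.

The moment of inertia is (2/5)MR², giving k ≡ I/(MR²) = 0.4.
Along the incline Mg sinθ − f = Ma, and torque about the center fR = Iα = kMR²(a/R) gives f = kMa.
Eliminating f: Mg sinθ = (1+k)Ma, so a = g sinθ/(1+k) = 9.81 × sin25.8° / 1.4 ≈ 3.05 m/s².

a ≈ 3.05 m/s²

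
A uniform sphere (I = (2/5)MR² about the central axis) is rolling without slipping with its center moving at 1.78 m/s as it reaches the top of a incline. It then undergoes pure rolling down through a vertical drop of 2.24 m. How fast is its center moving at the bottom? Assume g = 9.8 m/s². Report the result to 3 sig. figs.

v ≈ 5.88 m/s

With I = (2/5)MR², the ratio k = I/(MR²) is 0.4.
The rolling condition ω = v/R makes the rotational term ½I(v/R)² = ½kMv², so KE_total = ½(1+k)Mv² = (7/10)Mv².
Conserving energy between top and bottom: (7/10)Mv² = (7/10)Mv₀² + Mgh, hence v² = v₀² + 2gh/(1+k).
v = √(1.78² + 2×9.8×2.24/1.4) = √34.53 ≈ 5.88 m/s.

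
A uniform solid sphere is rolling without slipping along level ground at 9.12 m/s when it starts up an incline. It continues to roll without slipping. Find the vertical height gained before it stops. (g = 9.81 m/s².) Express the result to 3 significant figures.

Here I = (2/5)MR², so the shape factor k = I/(MR²) = 0.4.
Since it rolls without slipping, ω = v/R and KE = ½Mv² + ½Iω² = ½(1+k)Mv² = (7/10)Mv².
At the top the kinetic energy is zero, so (7/10)Mv₀² = Mgh.
Thus h = (1+k)v₀²/(2g) = 1.4 × 9.12² / (2 × 9.81) ≈ 5.93 m.

h ≈ 5.93 m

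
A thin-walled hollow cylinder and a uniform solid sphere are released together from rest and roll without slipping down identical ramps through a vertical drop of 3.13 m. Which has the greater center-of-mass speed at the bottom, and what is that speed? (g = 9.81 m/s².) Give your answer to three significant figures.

For rolling without slipping, Mgh = ½(1+k)Mv² where k = I/(MR²), so v = √(2gh/(1+k)).
Thin-walled hollow cylinder: k = 1, giving v = √(2×9.81×3.13/2) = 5.541 m/s.
Uniform solid sphere: k = 0.4, giving v = √(2×9.81×3.13/1.4) = 6.623 m/s.
The smaller k wins: the uniform solid sphere, at ≈ 6.62 m/s.

the uniform solid sphere, at v ≈ 6.62 m/s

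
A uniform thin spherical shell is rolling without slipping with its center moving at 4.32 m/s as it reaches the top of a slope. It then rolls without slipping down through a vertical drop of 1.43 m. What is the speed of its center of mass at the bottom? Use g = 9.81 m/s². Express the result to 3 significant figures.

With I = (2/3)MR², the ratio k = I/(MR²) is 2/3.
Rolling without slipping gives ω = v/R, so the total kinetic energy is ½Mv² + ½Iω² = ½(1+k)Mv² = (5/6)Mv².
Energy conservation: (5/6)Mv₀² + Mgh = (5/6)Mv², so v² = v₀² + 2gh/(1+k).
v = √(4.32² + 2×9.81×1.43/1.667) = √35.5 ≈ 5.96 m/s.

v ≈ 5.96 m/s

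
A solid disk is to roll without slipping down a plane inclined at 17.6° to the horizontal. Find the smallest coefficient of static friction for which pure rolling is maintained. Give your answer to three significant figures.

μ_min ≈ 0.106

For this body I = (1/2)MR², i.e. k = I/(MR²) = 0.5.
Along the incline Mg sinθ − f = Ma, and torque about the center fR = Iα = kMR²(a/R) gives f = kMa.
These give a = g sinθ/(1+k) and the required friction f = kMg sinθ/(1+k).
The normal force is N = Mg cosθ, so μ_min = f/N = k tanθ/(1+k).
μ_min = 0.5 × tan17.6° / 1.5 ≈ 0.106.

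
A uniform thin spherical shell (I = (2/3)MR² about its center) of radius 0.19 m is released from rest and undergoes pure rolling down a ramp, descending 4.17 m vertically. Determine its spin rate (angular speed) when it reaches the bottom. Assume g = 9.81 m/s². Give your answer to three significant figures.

With I = (2/3)MR², the ratio k = I/(MR²) is 2/3.
The rolling condition ω = v/R makes the rotational term ½I(v/R)² = ½kMv², so KE_total = ½(1+k)Mv² = (5/6)Mv².
Energy conservation Mgh = ½(1+k)Mv² gives v = √(2gh/(1+k)) = √(2 × 9.81 × 4.17 / 1.667) = 7.006 m/s.
Then ω = v/R = 7.006 / 0.19 ≈ 36.9 rad/s.

ω ≈ 36.9 rad/s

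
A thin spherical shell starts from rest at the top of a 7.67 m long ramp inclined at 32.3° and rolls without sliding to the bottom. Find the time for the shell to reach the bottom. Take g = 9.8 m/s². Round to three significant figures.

t ≈ 2.21 s

Here I = (2/3)MR², so the shape factor k = I/(MR²) = 2/3.
Newton's second law down the slope: Mg sinθ − f = Ma. The torque equation fR = Iα (with α = a/R) gives f = kMa.
Hence a = g sinθ/(1+k) = 9.8×sin32.3°/1.667 = 3.142 m/s².
With constant a from rest, t = √(2L/a) = √(2·7.67/3.142) ≈ 2.21 s.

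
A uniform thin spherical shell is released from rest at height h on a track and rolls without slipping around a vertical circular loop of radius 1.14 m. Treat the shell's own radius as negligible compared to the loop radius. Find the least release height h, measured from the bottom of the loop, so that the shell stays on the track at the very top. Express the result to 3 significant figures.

Here I = (2/3)MR², so the shape factor k = I/(MR²) = 2/3.
At the top, contact is just lost when gravity alone supplies the centripetal force: Mg = Mv_top²/r, i.e. v_top² = gr.
With ω = v/R, the kinetic energy at speed v is ½(1+k)Mv² = (5/6)Mv².
Energy conservation from release (height h) to the top (height 2r): Mgh = Mg(2r) + (5/6)M·gr.
Thus h_min = 2r + (1+k)r/2 = r(2 + 1.667/2) = 1.14 × 2.833 ≈ 3.23 m.

h_min ≈ 3.23 m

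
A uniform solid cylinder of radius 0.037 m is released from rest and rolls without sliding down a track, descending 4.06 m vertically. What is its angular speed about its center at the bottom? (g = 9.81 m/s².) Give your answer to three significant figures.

With I = (1/2)MR², the ratio k = I/(MR²) is 0.5.
Pure rolling means v = ωR; then KE = ½Mv² + ½I(v/R)² = ½(1+k)Mv² = (3/4)Mv².
Energy conservation Mgh = ½(1+k)Mv² gives v = √(2gh/(1+k)) = √(2 × 9.81 × 4.06 / 1.5) = 7.287 m/s.
Then ω = v/R = 7.287 / 0.037 ≈ 197 rad/s.

ω ≈ 197 rad/s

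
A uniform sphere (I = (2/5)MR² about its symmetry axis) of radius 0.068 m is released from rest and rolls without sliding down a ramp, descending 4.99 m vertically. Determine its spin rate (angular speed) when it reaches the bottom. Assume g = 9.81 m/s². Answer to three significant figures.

For this body I = (2/5)MR², i.e. k = I/(MR²) = 0.4.
Pure rolling means v = ωR; then KE = ½Mv² + ½I(v/R)² = ½(1+k)Mv² = (7/10)Mv².
Energy conservation Mgh = ½(1+k)Mv² gives v = √(2gh/(1+k)) = √(2 × 9.81 × 4.99 / 1.4) = 8.362 m/s.
The angular speed follows from ω = v/R = 8.362/0.068 ≈ 123 rad/s.

ω ≈ 123 rad/s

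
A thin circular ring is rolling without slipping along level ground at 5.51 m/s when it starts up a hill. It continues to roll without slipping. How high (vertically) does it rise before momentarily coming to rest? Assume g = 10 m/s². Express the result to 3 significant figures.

h ≈ 3.04 m

The moment of inertia is MR², giving k ≡ I/(MR²) = 1.
Pure rolling means v = ωR; then KE = ½Mv² + ½I(v/R)² = ½(1+k)Mv² = Mv².
At the top the kinetic energy is zero, so Mv₀² = Mgh.
Thus h = (1+k)v₀²/(2g) = 2 × 5.51² / (2 × 10) ≈ 3.04 m.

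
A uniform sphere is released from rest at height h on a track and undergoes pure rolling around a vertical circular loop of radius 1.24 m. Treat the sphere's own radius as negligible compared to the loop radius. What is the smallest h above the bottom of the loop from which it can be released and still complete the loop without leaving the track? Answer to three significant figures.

For this body I = (2/5)MR², i.e. k = I/(MR²) = 0.4.
At the top, contact is just lost when gravity alone supplies the centripetal force: Mg = Mv_top²/r, i.e. v_top² = gr.
With ω = v/R, the kinetic energy at speed v is ½(1+k)Mv² = (7/10)Mv².
Energy conservation from release (height h) to the top (height 2r): Mgh = Mg(2r) + (7/10)M·gr.
Thus h_min = 2r + (1+k)r/2 = r(2 + 1.4/2) = 1.24 × 2.7 ≈ 3.35 m.

h_min ≈ 3.35 m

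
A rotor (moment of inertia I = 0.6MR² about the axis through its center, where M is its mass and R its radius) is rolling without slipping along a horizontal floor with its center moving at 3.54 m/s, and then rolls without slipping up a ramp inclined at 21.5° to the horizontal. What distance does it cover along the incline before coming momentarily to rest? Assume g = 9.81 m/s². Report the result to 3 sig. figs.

d ≈ 2.79 m

The moment of inertia is 0.6MR², giving k ≡ I/(MR²) = 0.6.
Pure rolling means v = ωR; then KE = ½Mv² + ½I(v/R)² = ½(1+k)Mv² = (4/5)Mv².
Setting this equal to Mgh gives the vertical rise h = (1+k)v₀²/(2g) = 1.6×3.54²/(2×9.81) = 1.022 m.
The distance along the slope is d = h/sinθ = 1.022/sin21.5° ≈ 2.79 m.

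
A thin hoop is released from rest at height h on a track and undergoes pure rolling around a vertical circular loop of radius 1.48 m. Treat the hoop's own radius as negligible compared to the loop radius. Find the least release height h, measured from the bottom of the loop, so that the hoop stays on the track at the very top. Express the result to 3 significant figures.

h_min ≈ 4.44 m

Here I = MR², so the shape factor k = I/(MR²) = 1.
At the top, contact is just lost when gravity alone supplies the centripetal force: Mg = Mv_top²/r, i.e. v_top² = gr.
With ω = v/R, the kinetic energy at speed v is ½(1+k)Mv² = Mv².
Energy conservation from release (height h) to the top (height 2r): Mgh = Mg(2r) + M·gr.
Thus h_min = 2r + (1+k)r/2 = r(2 + 2/2) = 1.48 × 3 ≈ 4.44 m.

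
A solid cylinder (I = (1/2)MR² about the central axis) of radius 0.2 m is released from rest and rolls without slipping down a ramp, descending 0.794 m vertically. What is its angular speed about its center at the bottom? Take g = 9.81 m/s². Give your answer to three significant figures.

The moment of inertia is (1/2)MR², giving k ≡ I/(MR²) = 0.5.
Since it rolls without slipping, ω = v/R and KE = ½Mv² + ½Iω² = ½(1+k)Mv² = (3/4)Mv².
Energy conservation Mgh = ½(1+k)Mv² gives v = √(2gh/(1+k)) = √(2 × 9.81 × 0.794 / 1.5) = 3.223 m/s.
Then ω = v/R = 3.223 / 0.2 ≈ 16.1 rad/s.

ω ≈ 16.1 rad/s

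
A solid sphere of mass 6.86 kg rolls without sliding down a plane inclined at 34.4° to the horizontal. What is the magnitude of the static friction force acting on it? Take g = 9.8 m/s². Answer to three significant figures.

f ≈ 10.9 N

The moment of inertia is (2/5)MR², giving k ≡ I/(MR²) = 0.4.
Translational: Mg sinθ − f = Ma. Rotational about the CM: fR = Iα = kMRa, so f = kMa.
Combining, a = g sinθ/(1+k) and f = kMa = kMg sinθ/(1+k).
f = 0.4 × 6.86 × 9.8 × sin34.4° / 1.4 ≈ 10.9 N.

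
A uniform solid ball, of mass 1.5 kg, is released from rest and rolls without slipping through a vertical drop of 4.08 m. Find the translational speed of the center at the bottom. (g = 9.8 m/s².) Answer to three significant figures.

v ≈ 7.56 m/s

Here I = (2/5)MR², so the shape factor k = I/(MR²) = 0.4.
The rolling condition ω = v/R makes the rotational term ½I(v/R)² = ½kMv², so KE_total = ½(1+k)Mv² = (7/10)Mv².
Energy conservation: Mgh = (7/10)Mv², so v = √(2gh/(1+k)) = √(2 × 9.8 × 4.08 / 1.4) ≈ 7.56 m/s.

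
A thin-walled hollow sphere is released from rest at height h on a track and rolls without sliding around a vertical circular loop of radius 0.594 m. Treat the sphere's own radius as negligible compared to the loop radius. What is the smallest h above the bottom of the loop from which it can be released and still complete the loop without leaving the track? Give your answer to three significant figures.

h_min ≈ 1.68 m

Here I = (2/3)MR², so the shape factor k = I/(MR²) = 2/3.
At the top of the loop, the minimum-contact condition is Mg = Mv_top²/r, so v_top² = gr.
With ω = v/R, the kinetic energy at speed v is ½(1+k)Mv² = (5/6)Mv².
Energy conservation from release (height h) to the top (height 2r): Mgh = Mg(2r) + (5/6)M·gr.
Thus h_min = 2r + (1+k)r/2 = r(2 + 1.667/2) = 0.594 × 2.833 ≈ 1.68 m.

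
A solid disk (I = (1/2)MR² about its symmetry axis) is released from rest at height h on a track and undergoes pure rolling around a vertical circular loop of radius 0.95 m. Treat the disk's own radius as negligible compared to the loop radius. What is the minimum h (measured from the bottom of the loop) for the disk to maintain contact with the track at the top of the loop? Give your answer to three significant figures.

For this body I = (1/2)MR², i.e. k = I/(MR²) = 0.5.
At the top, contact is just lost when gravity alone supplies the centripetal force: Mg = Mv_top²/r, i.e. v_top² = gr.
With ω = v/R, the kinetic energy at speed v is ½(1+k)Mv² = (3/4)Mv².
Energy conservation from release (height h) to the top (height 2r): Mgh = Mg(2r) + (3/4)M·gr.
Thus h_min = 2r + (1+k)r/2 = r(2 + 1.5/2) = 0.95 × 2.75 ≈ 2.61 m.

h_min ≈ 2.61 m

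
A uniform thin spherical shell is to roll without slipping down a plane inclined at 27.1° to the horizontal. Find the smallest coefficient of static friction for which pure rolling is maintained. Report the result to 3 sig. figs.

Here I = (2/3)MR², so the shape factor k = I/(MR²) = 2/3.
Along the incline Mg sinθ − f = Ma, and torque about the center fR = Iα = kMR²(a/R) gives f = kMa.
These give a = g sinθ/(1+k) and the required friction f = kMg sinθ/(1+k).
With N = Mg cosθ, the no-slip condition f ≤ μN gives μ_min = f/N = k tanθ/(1+k).
μ_min = (2/3) × tan27.1° / 1.667 ≈ 0.205.

μ_min ≈ 0.205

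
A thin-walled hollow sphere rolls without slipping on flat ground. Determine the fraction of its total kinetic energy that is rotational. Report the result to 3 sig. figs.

fraction ≈ 0.400

Here I = (2/3)MR², so the shape factor k = I/(MR²) = 2/3.
Since ω = v/R, the translational part is ½Mv² and the rotational part is ½I(v/R)² = ½kMv²; the total is ½(1+k)Mv².
The rotational fraction is therefore k/(1+k) = (2/3)/1.667 ≈ 0.400.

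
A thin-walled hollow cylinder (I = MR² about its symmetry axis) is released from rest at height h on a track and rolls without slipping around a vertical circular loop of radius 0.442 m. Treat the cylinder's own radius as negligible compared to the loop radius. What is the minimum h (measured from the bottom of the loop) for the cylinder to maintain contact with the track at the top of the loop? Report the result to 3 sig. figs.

h_min ≈ 1.33 m

Here I = MR², so the shape factor k = I/(MR²) = 1.
At the top, contact is just lost when gravity alone supplies the centripetal force: Mg = Mv_top²/r, i.e. v_top² = gr.
With ω = v/R, the kinetic energy at speed v is ½(1+k)Mv² = Mv².
Energy conservation from release (height h) to the top (height 2r): Mgh = Mg(2r) + M·gr.
Thus h_min = 2r + (1+k)r/2 = r(2 + 2/2) = 0.442 × 3 ≈ 1.33 m.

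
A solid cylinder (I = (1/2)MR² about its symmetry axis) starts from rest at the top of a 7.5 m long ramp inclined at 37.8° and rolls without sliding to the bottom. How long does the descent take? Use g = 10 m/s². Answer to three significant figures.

t ≈ 1.92 s

For this body I = (1/2)MR², i.e. k = I/(MR²) = 0.5.
Newton's second law down the slope: Mg sinθ − f = Ma. The torque equation fR = Iα (with α = a/R) gives f = kMa.
Hence a = g sinθ/(1+k) = 10×sin37.8°/1.5 = 4.086 m/s².
With constant a from rest, t = √(2L/a) = √(2·7.5/4.086) ≈ 1.92 s.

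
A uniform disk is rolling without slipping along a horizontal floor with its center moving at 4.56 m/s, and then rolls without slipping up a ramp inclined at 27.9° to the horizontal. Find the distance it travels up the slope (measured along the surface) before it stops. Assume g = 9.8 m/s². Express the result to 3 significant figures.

For this body I = (1/2)MR², i.e. k = I/(MR²) = 0.5.
Rolling without slipping gives ω = v/R, so the total kinetic energy is ½Mv² + ½Iω² = ½(1+k)Mv² = (3/4)Mv².
Setting this equal to Mgh gives the vertical rise h = (1+k)v₀²/(2g) = 1.5×4.56²/(2×9.8) = 1.591 m.
The distance along the slope is d = h/sinθ = 1.591/sin27.9° ≈ 3.40 m.

d ≈ 3.40 m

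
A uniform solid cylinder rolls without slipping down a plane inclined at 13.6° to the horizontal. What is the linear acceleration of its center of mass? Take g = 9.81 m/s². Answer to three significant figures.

With I = (1/2)MR², the ratio k = I/(MR²) is 0.5.
Along the incline Mg sinθ − f = Ma, and torque about the center fR = Iα = kMR²(a/R) gives f = kMa.
Eliminating f: Mg sinθ = (1+k)Ma, so a = g sinθ/(1+k) = 9.81 × sin13.6° / 1.5 ≈ 1.54 m/s².

a ≈ 1.54 m/s²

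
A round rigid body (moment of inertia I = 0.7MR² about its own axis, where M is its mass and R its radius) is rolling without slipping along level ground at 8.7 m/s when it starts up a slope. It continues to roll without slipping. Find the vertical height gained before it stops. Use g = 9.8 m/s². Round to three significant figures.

h ≈ 6.56 m

For this body I = 0.7MR², i.e. k = I/(MR²) = 0.7.
The rolling condition ω = v/R makes the rotational term ½I(v/R)² = ½kMv², so KE_total = ½(1+k)Mv² = (17/20)Mv².
At the top the kinetic energy is zero, so (17/20)Mv₀² = Mgh.
Thus h = (1+k)v₀²/(2g) = 1.7 × 8.7² / (2 × 9.8) ≈ 6.56 m.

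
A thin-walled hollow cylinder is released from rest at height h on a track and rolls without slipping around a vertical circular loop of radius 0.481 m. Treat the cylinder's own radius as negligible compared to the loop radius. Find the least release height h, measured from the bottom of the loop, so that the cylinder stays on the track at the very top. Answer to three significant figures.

h_min ≈ 1.44 m

With I = MR², the ratio k = I/(MR²) is 1.
At the top, contact is just lost when gravity alone supplies the centripetal force: Mg = Mv_top²/r, i.e. v_top² = gr.
With ω = v/R, the kinetic energy at speed v is ½(1+k)Mv² = Mv².
Energy conservation from release (height h) to the top (height 2r): Mgh = Mg(2r) + M·gr.
Thus h_min = 2r + (1+k)r/2 = r(2 + 2/2) = 0.481 × 3 ≈ 1.44 m.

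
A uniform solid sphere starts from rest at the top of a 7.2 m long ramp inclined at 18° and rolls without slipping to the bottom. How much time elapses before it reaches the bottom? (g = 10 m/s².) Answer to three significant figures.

With I = (2/5)MR², the ratio k = I/(MR²) is 0.4.
Along the incline Mg sinθ − f = Ma, and torque about the center fR = Iα = kMR²(a/R) gives f = kMa.
Hence a = g sinθ/(1+k) = 10×sin18°/1.4 = 2.207 m/s².
Starting from rest, L = ½at², so t = √(2L/a) = √(2×7.2/2.207) ≈ 2.55 s.

t ≈ 2.55 s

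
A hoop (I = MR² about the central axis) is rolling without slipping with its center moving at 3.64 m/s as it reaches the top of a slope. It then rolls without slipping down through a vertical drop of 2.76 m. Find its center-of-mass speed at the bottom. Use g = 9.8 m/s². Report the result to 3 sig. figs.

v ≈ 6.35 m/s

For this body I = MR², i.e. k = I/(MR²) = 1.
The rolling condition ω = v/R makes the rotational term ½I(v/R)² = ½kMv², so KE_total = ½(1+k)Mv² = Mv².
Conserving energy between top and bottom: Mv² = Mv₀² + Mgh, hence v² = v₀² + 2gh/(1+k).
v = √(3.64² + 2×9.8×2.76/2) = √40.3 ≈ 6.35 m/s.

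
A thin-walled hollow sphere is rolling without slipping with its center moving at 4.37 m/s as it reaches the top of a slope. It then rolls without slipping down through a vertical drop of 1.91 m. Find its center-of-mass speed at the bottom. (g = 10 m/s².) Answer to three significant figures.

The moment of inertia is (2/3)MR², giving k ≡ I/(MR²) = 2/3.
The rolling condition ω = v/R makes the rotational term ½I(v/R)² = ½kMv², so KE_total = ½(1+k)Mv² = (5/6)Mv².
Energy conservation: (5/6)Mv₀² + Mgh = (5/6)Mv², so v² = v₀² + 2gh/(1+k).
v = √(4.37² + 2×10×1.91/1.667) = √42.02 ≈ 6.48 m/s.

v ≈ 6.48 m/s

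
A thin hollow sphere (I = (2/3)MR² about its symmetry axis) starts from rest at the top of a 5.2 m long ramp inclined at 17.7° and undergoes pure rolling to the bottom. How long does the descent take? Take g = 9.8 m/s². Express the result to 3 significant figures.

t ≈ 2.41 s

For this body I = (2/3)MR², i.e. k = I/(MR²) = 2/3.
Translational: Mg sinθ − f = Ma. Rotational about the CM: fR = Iα = kMRa, so f = kMa.
Hence a = g sinθ/(1+k) = 9.8×sin17.7°/1.667 = 1.788 m/s².
Starting from rest, L = ½at², so t = √(2L/a) = √(2×5.2/1.788) ≈ 2.41 s.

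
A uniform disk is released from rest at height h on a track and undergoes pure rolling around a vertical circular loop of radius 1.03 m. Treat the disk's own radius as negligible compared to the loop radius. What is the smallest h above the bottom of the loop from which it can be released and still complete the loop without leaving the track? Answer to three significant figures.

h_min ≈ 2.83 m

Here I = (1/2)MR², so the shape factor k = I/(MR²) = 0.5.
At the top, contact is just lost when gravity alone supplies the centripetal force: Mg = Mv_top²/r, i.e. v_top² = gr.
With ω = v/R, the kinetic energy at speed v is ½(1+k)Mv² = (3/4)Mv².
Energy conservation from release (height h) to the top (height 2r): Mgh = Mg(2r) + (3/4)M·gr.
Thus h_min = 2r + (1+k)r/2 = r(2 + 1.5/2) = 1.03 × 2.75 ≈ 2.83 m.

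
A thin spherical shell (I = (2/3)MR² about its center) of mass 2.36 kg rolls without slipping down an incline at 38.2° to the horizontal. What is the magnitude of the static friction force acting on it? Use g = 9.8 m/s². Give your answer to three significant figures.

f ≈ 5.72 N

For this body I = (2/3)MR², i.e. k = I/(MR²) = 2/3.
Along the incline Mg sinθ − f = Ma, and torque about the center fR = Iα = kMR²(a/R) gives f = kMa.
Combining, a = g sinθ/(1+k) and f = kMa = kMg sinθ/(1+k).
f = (2/3) × 2.36 × 9.8 × sin38.2° / 1.667 ≈ 5.72 N.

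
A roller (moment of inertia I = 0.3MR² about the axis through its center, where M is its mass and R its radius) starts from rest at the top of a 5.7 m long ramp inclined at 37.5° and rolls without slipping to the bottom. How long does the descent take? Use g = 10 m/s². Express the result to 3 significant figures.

t ≈ 1.56 s

With I = 0.3MR², the ratio k = I/(MR²) is 0.3.
Newton's second law down the slope: Mg sinθ − f = Ma. The torque equation fR = Iα (with α = a/R) gives f = kMa.
Hence a = g sinθ/(1+k) = 10×sin37.5°/1.3 = 4.683 m/s².
Starting from rest, L = ½at², so t = √(2L/a) = √(2×5.7/4.683) ≈ 1.56 s.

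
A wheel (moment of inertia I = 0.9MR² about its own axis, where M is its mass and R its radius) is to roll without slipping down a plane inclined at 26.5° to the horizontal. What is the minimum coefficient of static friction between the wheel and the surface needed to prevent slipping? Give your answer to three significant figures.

μ_min ≈ 0.236

Here I = 0.9MR², so the shape factor k = I/(MR²) = 0.9.
Along the incline Mg sinθ − f = Ma, and torque about the center fR = Iα = kMR²(a/R) gives f = kMa.
These give a = g sinθ/(1+k) and the required friction f = kMg sinθ/(1+k).
The normal force is N = Mg cosθ, so μ_min = f/N = k tanθ/(1+k).
μ_min = 0.9 × tan26.5° / 1.9 ≈ 0.236.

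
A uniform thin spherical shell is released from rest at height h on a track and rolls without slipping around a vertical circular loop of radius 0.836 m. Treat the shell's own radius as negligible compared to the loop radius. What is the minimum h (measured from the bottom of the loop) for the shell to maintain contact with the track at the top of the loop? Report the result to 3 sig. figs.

h_min ≈ 2.37 m

Here I = (2/3)MR², so the shape factor k = I/(MR²) = 2/3.
At the top of the loop, the minimum-contact condition is Mg = Mv_top²/r, so v_top² = gr.
With ω = v/R, the kinetic energy at speed v is ½(1+k)Mv² = (5/6)Mv².
Energy conservation from release (height h) to the top (height 2r): Mgh = Mg(2r) + (5/6)M·gr.
Thus h_min = 2r + (1+k)r/2 = r(2 + 1.667/2) = 0.836 × 2.833 ≈ 2.37 m.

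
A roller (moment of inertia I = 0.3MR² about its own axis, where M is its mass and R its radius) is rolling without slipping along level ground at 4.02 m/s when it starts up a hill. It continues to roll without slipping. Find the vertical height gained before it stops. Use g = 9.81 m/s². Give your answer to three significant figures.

The moment of inertia is 0.3MR², giving k ≡ I/(MR²) = 0.3.
Pure rolling means v = ωR; then KE = ½Mv² + ½I(v/R)² = ½(1+k)Mv² = (13/20)Mv².
At the top the kinetic energy is zero, so (13/20)Mv₀² = Mgh.
Thus h = (1+k)v₀²/(2g) = 1.3 × 4.02² / (2 × 9.81) ≈ 1.07 m.

h ≈ 1.07 m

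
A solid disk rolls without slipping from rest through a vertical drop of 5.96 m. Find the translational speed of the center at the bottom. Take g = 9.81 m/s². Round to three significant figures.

v ≈ 8.83 m/s

The moment of inertia is (1/2)MR², giving k ≡ I/(MR²) = 0.5.
Rolling without slipping gives ω = v/R, so the total kinetic energy is ½Mv² + ½Iω² = ½(1+k)Mv² = (3/4)Mv².
Setting Mgh = (3/4)Mv² gives v = √(2gh/(1+k)) = √(2·9.81·5.96/1.5) ≈ 8.83 m/s.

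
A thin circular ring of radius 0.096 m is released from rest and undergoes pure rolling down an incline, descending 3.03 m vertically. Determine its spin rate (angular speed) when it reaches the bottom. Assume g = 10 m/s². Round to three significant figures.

Here I = MR², so the shape factor k = I/(MR²) = 1.
Rolling without slipping gives ω = v/R, so the total kinetic energy is ½Mv² + ½Iω² = ½(1+k)Mv² = Mv².
Energy conservation Mgh = ½(1+k)Mv² gives v = √(2gh/(1+k)) = √(2 × 10 × 3.03 / 2) = 5.505 m/s.
The angular speed follows from ω = v/R = 5.505/0.096 ≈ 57.3 rad/s.

ω ≈ 57.3 rad/s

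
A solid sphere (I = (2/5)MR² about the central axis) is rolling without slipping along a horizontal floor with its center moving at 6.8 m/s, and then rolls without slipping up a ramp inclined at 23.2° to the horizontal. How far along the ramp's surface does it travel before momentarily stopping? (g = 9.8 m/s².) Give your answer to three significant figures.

For this body I = (2/5)MR², i.e. k = I/(MR²) = 0.4.
The rolling condition ω = v/R makes the rotational term ½I(v/R)² = ½kMv², so KE_total = ½(1+k)Mv² = (7/10)Mv².
Setting this equal to Mgh gives the vertical rise h = (1+k)v₀²/(2g) = 1.4×6.8²/(2×9.8) = 3.303 m.
Along the incline, d = h/sinθ = 3.303/sin23.2° ≈ 8.38 m.

d ≈ 8.38 m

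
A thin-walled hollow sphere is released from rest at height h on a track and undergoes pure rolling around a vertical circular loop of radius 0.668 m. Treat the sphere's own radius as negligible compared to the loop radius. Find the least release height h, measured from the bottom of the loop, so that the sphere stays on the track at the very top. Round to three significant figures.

h_min ≈ 1.89 m

With I = (2/3)MR², the ratio k = I/(MR²) is 2/3.
At the top of the loop, the minimum-contact condition is Mg = Mv_top²/r, so v_top² = gr.
With ω = v/R, the kinetic energy at speed v is ½(1+k)Mv² = (5/6)Mv².
Energy conservation from release (height h) to the top (height 2r): Mgh = Mg(2r) + (5/6)M·gr.
Thus h_min = 2r + (1+k)r/2 = r(2 + 1.667/2) = 0.668 × 2.833 ≈ 1.89 m.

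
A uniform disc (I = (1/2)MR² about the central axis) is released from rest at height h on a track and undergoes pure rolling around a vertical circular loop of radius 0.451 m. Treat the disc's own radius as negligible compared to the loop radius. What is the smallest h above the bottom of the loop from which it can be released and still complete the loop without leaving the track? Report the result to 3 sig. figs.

h_min ≈ 1.24 m

With I = (1/2)MR², the ratio k = I/(MR²) is 0.5.
At the top, contact is just lost when gravity alone supplies the centripetal force: Mg = Mv_top²/r, i.e. v_top² = gr.
With ω = v/R, the kinetic energy at speed v is ½(1+k)Mv² = (3/4)Mv².
Energy conservation from release (height h) to the top (height 2r): Mgh = Mg(2r) + (3/4)M·gr.
Thus h_min = 2r + (1+k)r/2 = r(2 + 1.5/2) = 0.451 × 2.75 ≈ 1.24 m.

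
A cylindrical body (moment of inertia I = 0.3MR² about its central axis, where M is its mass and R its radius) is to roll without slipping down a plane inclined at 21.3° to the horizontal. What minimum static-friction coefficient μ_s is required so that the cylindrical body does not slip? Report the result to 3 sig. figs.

Here I = 0.3MR², so the shape factor k = I/(MR²) = 0.3.
Newton's second law down the slope: Mg sinθ − f = Ma. The torque equation fR = Iα (with α = a/R) gives f = kMa.
These give a = g sinθ/(1+k) and the required friction f = kMg sinθ/(1+k).
With N = Mg cosθ, the no-slip condition f ≤ μN gives μ_min = f/N = k tanθ/(1+k).
μ_min = 0.3 × tan21.3° / 1.3 ≈ 0.0900.

μ_min ≈ 0.0900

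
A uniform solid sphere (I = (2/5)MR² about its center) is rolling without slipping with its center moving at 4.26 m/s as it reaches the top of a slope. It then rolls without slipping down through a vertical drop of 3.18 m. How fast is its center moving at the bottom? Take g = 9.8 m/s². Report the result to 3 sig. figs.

v ≈ 7.92 m/s

Here I = (2/5)MR², so the shape factor k = I/(MR²) = 0.4.
The rolling condition ω = v/R makes the rotational term ½I(v/R)² = ½kMv², so KE_total = ½(1+k)Mv² = (7/10)Mv².
Energy conservation: (7/10)Mv₀² + Mgh = (7/10)Mv², so v² = v₀² + 2gh/(1+k).
v = √(4.26² + 2×9.8×3.18/1.4) = √62.67 ≈ 7.92 m/s.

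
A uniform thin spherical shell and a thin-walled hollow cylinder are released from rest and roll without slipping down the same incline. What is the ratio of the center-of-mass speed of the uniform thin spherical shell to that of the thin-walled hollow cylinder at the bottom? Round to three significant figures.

Each satisfies Mgh = ½(1+k)Mv² with k = I/(MR²), so v ∝ 1/√(1+k).
For the uniform thin spherical shell k = 2/3; for the thin-walled hollow cylinder k = 1.
v₁/v₂ = √((1+k₂)/(1+k₁)) = √(2/1.667) ≈ 1.10.

v_ratio ≈ 1.10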